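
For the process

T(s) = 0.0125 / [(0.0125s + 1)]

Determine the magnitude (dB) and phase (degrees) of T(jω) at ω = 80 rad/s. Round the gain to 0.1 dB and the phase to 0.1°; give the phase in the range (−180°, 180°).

-41.1 dB, -45.0°

At ω = 80 rad/s:
pole (1 + j80·0.0125) = 1 + j1 → |·| ≈ 1.4142, ∠ ≈ 45.00°
|T| = 0.0125 · 1 / (1.4142) ≈ 0.0088389
Gain = 20 log₁₀(0.0088389) ≈ -41.07 dB
∠T = (0°) − (45.00°) = -45.00°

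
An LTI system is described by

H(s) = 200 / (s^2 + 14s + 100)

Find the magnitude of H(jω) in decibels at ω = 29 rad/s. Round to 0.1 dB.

At s = jω = j29:
quadratic: (j29)² + 14·j29 + 100 = -741 + j406 → |·| ≈ 844.94, ∠ ≈ 151.28°
|H| = 200 / 844.94 ≈ 0.2367
Gain = 20 log₁₀(0.2367) ≈ -12.52 dB

-12.5 dB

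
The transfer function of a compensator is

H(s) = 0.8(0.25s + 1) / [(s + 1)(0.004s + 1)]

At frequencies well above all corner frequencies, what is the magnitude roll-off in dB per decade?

-20 dB/decade

Each pole contributes −20 dB/decade at high frequency; each zero contributes +20 dB/decade.
Net: 1 zero(s) − 2 pole(s) → -20 dB/decade.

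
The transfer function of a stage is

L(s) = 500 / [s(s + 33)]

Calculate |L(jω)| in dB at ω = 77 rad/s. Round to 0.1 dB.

-22.2 dB

At s = jω = j77:
pole (s+33): 33 + j77 → |·| = √(33²+77²) = √7018 ≈ 83.774, ∠ = arctan(77/33) ≈ 66.80°
pole at origin: |s| = 77, ∠ = 90.00° (in denominator)
|L| = 500 / 6450.6 ≈ 0.077512
Gain = 20 log₁₀(0.077512) ≈ -22.21 dB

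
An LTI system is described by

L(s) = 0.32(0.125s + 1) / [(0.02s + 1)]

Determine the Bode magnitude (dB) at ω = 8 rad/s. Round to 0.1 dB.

-7.0 dB

At ω = 8 rad/s:
zero (1 + j8·0.125) = 1 + j1 → |·| ≈ 1.4142, ∠ ≈ 45.00°
pole (1 + j8·0.02) = 1 + j0.16 → |·| ≈ 1.0127, ∠ ≈ 9.09°
|L| = 0.32 · 1.4142 / (1.0127) ≈ 0.44687
Gain = 20 log₁₀(0.44687) ≈ -7.00 dB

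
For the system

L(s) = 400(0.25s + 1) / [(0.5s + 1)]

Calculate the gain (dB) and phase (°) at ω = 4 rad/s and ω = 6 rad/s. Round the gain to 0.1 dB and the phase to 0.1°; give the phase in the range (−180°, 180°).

At ω = 4 rad/s:
zero (1 + j4·0.25) = 1 + j1 → |·| ≈ 1.4142, ∠ ≈ 45.00°
pole (1 + j4·0.5) = 1 + j2 → |·| ≈ 2.2361, ∠ ≈ 63.43°
|L| = 400 · 1.4142 / (2.2361) ≈ 252.98
Gain = 20 log₁₀(252.98) ≈ 48.06 dB
∠L = (45.00°) − (63.43°) = -18.43°

At ω = 6 rad/s:
zero (1 + j6·0.25) = 1 + j1.5 → |·| ≈ 1.8028, ∠ ≈ 56.31°
pole (1 + j6·0.5) = 1 + j3 → |·| ≈ 3.1623, ∠ ≈ 71.57°
|L| = 400 · 1.8028 / (3.1623) ≈ 228.04
Gain = 20 log₁₀(228.04) ≈ 47.16 dB
∠L = (56.31°) − (71.57°) = -15.26°

ω = 4: 48.1 dB, -18.4°; ω = 6: 47.2 dB, -15.3°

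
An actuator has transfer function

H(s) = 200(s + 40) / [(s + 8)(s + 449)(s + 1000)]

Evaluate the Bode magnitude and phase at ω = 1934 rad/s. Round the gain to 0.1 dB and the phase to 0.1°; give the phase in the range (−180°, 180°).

At s = jω = j1934:
zero (s+40): 40 + j1934 → |·| = √(40²+1934²) = √3741956 ≈ 1934.4, ∠ = arctan(1934/40) ≈ 88.82°
pole (s+8): 8 + j1934 → |·| = √(8²+1934²) = √3740420 ≈ 1934, ∠ = arctan(1934/8) ≈ 89.76°
pole (s+449): 449 + j1934 → |·| = √(449²+1934²) = √3941957 ≈ 1985.4, ∠ = arctan(1934/449) ≈ 76.93°
pole (s+1000): 1000 + j1934 → |·| = √(1000²+1934²) = √4740356 ≈ 2177.2, ∠ = arctan(1934/1000) ≈ 62.66°
|H| = 200 · 1934.4 / 8.3599e+09 ≈ 4.6278e-05
Gain = 20 log₁₀(4.6278e-05) ≈ -86.69 dB
∠H = 88.82° − 229.35° = -140.53°

-86.7 dB, -140.5°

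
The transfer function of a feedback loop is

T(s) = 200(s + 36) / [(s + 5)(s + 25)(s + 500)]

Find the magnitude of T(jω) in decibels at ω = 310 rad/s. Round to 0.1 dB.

-59.2 dB

At s = jω = j310:
zero (s+36): 36 + j310 → |·| = √(36²+310²) = √97396 ≈ 312.08, ∠ = arctan(310/36) ≈ 83.38°
pole (s+5): 5 + j310 → |·| = √(5²+310²) = √96125 ≈ 310.04, ∠ = arctan(310/5) ≈ 89.08°
pole (s+25): 25 + j310 → |·| = √(25²+310²) = √96725 ≈ 311.01, ∠ = arctan(310/25) ≈ 85.39°
pole (s+500): 500 + j310 → |·| = √(500²+310²) = √346100 ≈ 588.3, ∠ = arctan(310/500) ≈ 31.80°
|T| = 200 · 312.08 / 5.6727e+07 ≈ 0.0011003
Gain = 20 log₁₀(0.0011003) ≈ -59.17 dB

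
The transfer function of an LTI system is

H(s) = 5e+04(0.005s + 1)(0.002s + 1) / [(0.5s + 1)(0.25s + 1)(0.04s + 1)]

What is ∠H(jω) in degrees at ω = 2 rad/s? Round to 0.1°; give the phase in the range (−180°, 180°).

-75.3°

At ω = 2 rad/s:
zero (1 + j2·0.005) = 1 + j0.01 → |·| ≈ 1, ∠ ≈ 0.57°
zero (1 + j2·0.002) = 1 + j0.004 → |·| ≈ 1, ∠ ≈ 0.23°
pole (1 + j2·0.5) = 1 + j1 → |·| ≈ 1.4142, ∠ ≈ 45.00°
pole (1 + j2·0.25) = 1 + j0.5 → |·| ≈ 1.118, ∠ ≈ 26.57°
pole (1 + j2·0.04) = 1 + j0.08 → |·| ≈ 1.0032, ∠ ≈ 4.57°
∠H = (0.57° + 0.23°) − (45.00° + 26.57° + 4.57°) = -75.34°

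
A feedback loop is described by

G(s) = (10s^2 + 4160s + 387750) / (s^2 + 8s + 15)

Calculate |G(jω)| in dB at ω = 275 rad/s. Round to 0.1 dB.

Substitute s = j275:
Numerator: 10(j275)^2 + 4160(j275) + 387750 = -368500 + j1144000
Denominator: (j275)^2 + 8(j275) + 15 = -75610 + j2200
|N| = √(368500² + 1144000²) ≈ 1.2019e+06, ∠N ≈ 107.85°
|D| = √(75610² + 2200²) ≈ 75642, ∠D ≈ 178.33°
|G| = 1.2019e+06 / 75642 ≈ 15.889
Gain = 20 log₁₀(15.889) ≈ 24.02 dB

24.0 dB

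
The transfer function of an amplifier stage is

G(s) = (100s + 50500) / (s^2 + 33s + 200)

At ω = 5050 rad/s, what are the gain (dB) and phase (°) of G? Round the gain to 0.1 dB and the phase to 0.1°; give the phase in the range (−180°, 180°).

Substitute s = j5050:
Numerator: 100(j5050) + 50500 = 50500 + j505000
Denominator: (j5050)^2 + 33(j5050) + 200 = -25502300 + j166650
|N| = √(50500² + 505000²) ≈ 5.0752e+05, ∠N ≈ 84.29°
|D| = √(25502300² + 166650²) ≈ 2.5503e+07, ∠D ≈ 179.63°
|G| = 5.0752e+05 / 2.5503e+07 ≈ 0.0199
Gain = 20 log₁₀(0.0199) ≈ -34.02 dB
∠G = 84.29° − 179.63° = -95.34°

-34.0 dB, -95.3°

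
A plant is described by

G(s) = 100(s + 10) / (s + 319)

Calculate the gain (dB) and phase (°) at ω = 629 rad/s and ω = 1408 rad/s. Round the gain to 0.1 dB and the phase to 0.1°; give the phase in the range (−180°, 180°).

ω = 629: 39.0 dB, 26.0°; ω = 1408: 39.8 dB, 12.4°

At s = jω = j629:
zero (s+10): 10 + j629 → |·| = √(10²+629²) = √395741 ≈ 629.08, ∠ = arctan(629/10) ≈ 89.09°
pole (s+319): 319 + j629 → |·| = √(319²+629²) = √497402 ≈ 705.27, ∠ = arctan(629/319) ≈ 63.11°
|G| = 100 · 629.08 / 705.27 ≈ 89.197
Gain = 20 log₁₀(89.197) ≈ 39.01 dB
∠G = 89.09° − 63.11° = 25.98°

At s = jω = j1408:
zero (s+10): 10 + j1408 → |·| = √(10²+1408²) = √1982564 ≈ 1408, ∠ = arctan(1408/10) ≈ 89.59°
pole (s+319): 319 + j1408 → |·| = √(319²+1408²) = √2084225 ≈ 1443.7, ∠ = arctan(1408/319) ≈ 77.23°
|G| = 100 · 1408 / 1443.7 ≈ 97.527
Gain = 20 log₁₀(97.527) ≈ 39.78 dB
∠G = 89.59° − 77.23° = 12.36°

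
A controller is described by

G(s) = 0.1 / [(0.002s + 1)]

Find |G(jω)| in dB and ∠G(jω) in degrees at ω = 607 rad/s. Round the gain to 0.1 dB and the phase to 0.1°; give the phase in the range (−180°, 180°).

At ω = 607 rad/s:
pole (1 + j607·0.002) = 1 + j1.214 → |·| ≈ 1.5728, ∠ ≈ 50.52°
|G| = 0.1 · 1 / (1.5728) ≈ 0.063581
Gain = 20 log₁₀(0.063581) ≈ -23.93 dB
∠G = (0°) − (50.52°) = -50.52°

-23.9 dB, -50.5°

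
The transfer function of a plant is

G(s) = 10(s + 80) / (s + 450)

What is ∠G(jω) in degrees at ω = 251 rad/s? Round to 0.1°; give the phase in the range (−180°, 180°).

43.2°

At s = jω = j251:
zero (s+80): 80 + j251 → |·| = √(80²+251²) = √69401 ≈ 263.44, ∠ = arctan(251/80) ≈ 72.32°
pole (s+450): 450 + j251 → |·| = √(450²+251²) = √265501 ≈ 515.27, ∠ = arctan(251/450) ≈ 29.15°
∠G = 72.32° − 29.15° = 43.17°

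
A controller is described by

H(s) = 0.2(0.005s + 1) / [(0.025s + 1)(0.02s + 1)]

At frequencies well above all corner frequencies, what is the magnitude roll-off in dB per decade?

-20 dB/decade

Each pole contributes −20 dB/decade at high frequency; each zero contributes +20 dB/decade.
Net: 1 zero(s) − 2 pole(s) → -20 dB/decade.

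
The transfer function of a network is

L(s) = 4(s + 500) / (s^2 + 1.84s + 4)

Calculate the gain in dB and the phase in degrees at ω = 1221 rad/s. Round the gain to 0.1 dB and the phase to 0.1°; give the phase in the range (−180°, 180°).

At s = jω = j1221:
zero (s+500): 500 + j1221 → |·| = √(500²+1221²) = √1740841 ≈ 1319.4, ∠ = arctan(1221/500) ≈ 67.73°
quadratic: (j1221)² + 1.84·j1221 + 4 = -1490837 + j2246.64 → |·| ≈ 1.4908e+06, ∠ ≈ 179.91°
|L| = 4 · 1319.4 / 1.4908e+06 ≈ 0.0035401
Gain = 20 log₁₀(0.0035401) ≈ -49.02 dB
∠L = 67.73° − 179.91° = -112.18°

-49.0 dB, -112.2°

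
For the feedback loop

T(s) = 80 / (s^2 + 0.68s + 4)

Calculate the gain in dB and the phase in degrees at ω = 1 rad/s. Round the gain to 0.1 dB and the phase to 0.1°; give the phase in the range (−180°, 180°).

At s = jω = j1:
quadratic: (j1)² + 0.68·j1 + 4 = 3 + j0.68 → |·| ≈ 3.0761, ∠ ≈ 12.77°
|T| = 80 / 3.0761 ≈ 26.007
Gain = 20 log₁₀(26.007) ≈ 28.30 dB
∠T = 0.00° − 12.77° = -12.77°

28.3 dB, -12.8°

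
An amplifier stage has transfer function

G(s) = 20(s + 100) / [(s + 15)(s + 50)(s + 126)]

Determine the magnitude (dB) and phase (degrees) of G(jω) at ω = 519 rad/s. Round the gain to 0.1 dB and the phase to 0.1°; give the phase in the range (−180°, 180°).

-82.7 dB, -170.1°

At s = jω = j519:
zero (s+100): 100 + j519 → |·| = √(100²+519²) = √279361 ≈ 528.55, ∠ = arctan(519/100) ≈ 79.09°
pole (s+15): 15 + j519 → |·| = √(15²+519²) = √269586 ≈ 519.22, ∠ = arctan(519/15) ≈ 88.34°
pole (s+50): 50 + j519 → |·| = √(50²+519²) = √271861 ≈ 521.4, ∠ = arctan(519/50) ≈ 84.50°
pole (s+126): 126 + j519 → |·| = √(126²+519²) = √285237 ≈ 534.08, ∠ = arctan(519/126) ≈ 76.35°
|G| = 20 · 528.55 / 1.4459e+08 ≈ 7.311e-05
Gain = 20 log₁₀(7.311e-05) ≈ -82.72 dB
∠G = 79.09° − 249.19° = -170.10°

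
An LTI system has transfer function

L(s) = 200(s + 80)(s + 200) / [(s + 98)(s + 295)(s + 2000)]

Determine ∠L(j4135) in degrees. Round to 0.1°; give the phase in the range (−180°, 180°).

At s = jω = j4135:
zero (s+80): 80 + j4135 → |·| = √(80²+4135²) = √17104625 ≈ 4135.8, ∠ = arctan(4135/80) ≈ 88.89°
zero (s+200): 200 + j4135 → |·| = √(200²+4135²) = √17138225 ≈ 4139.8, ∠ = arctan(4135/200) ≈ 87.23°
pole (s+98): 98 + j4135 → |·| = √(98²+4135²) = √17107829 ≈ 4136.2, ∠ = arctan(4135/98) ≈ 88.64°
pole (s+295): 295 + j4135 → |·| = √(295²+4135²) = √17185250 ≈ 4145.5, ∠ = arctan(4135/295) ≈ 85.92°
pole (s+2000): 2000 + j4135 → |·| = √(2000²+4135²) = √21098225 ≈ 4593.3, ∠ = arctan(4135/2000) ≈ 64.19°
∠L = 176.12° − 238.75° = -62.63°

-62.6°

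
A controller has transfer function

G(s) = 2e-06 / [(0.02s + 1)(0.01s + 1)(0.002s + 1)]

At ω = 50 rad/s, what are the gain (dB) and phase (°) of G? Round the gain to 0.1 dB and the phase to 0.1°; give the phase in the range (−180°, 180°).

At ω = 50 rad/s:
pole (1 + j50·0.02) = 1 + j1 → |·| ≈ 1.4142, ∠ ≈ 45.00°
pole (1 + j50·0.01) = 1 + j0.5 → |·| ≈ 1.118, ∠ ≈ 26.57°
pole (1 + j50·0.002) = 1 + j0.1 → |·| ≈ 1.005, ∠ ≈ 5.71°
|G| = 2e-06 · 1 / (1.4142 · 1.118 · 1.005) ≈ 1.2587e-06
Gain = 20 log₁₀(1.2587e-06) ≈ -118.00 dB
∠G = (0°) − (45.00° + 26.57° + 5.71°) = -77.28°

-118.0 dB, -77.3°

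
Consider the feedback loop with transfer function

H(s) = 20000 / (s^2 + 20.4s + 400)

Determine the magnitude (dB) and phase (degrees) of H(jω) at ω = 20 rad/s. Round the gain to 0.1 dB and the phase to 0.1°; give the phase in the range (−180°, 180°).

At s = jω = j20:
quadratic: (j20)² + 20.4·j20 + 400 = 0 + j408 → |·| ≈ 408, ∠ ≈ 90.00°
|H| = 20000 / 408 ≈ 49.02
Gain = 20 log₁₀(49.02) ≈ 33.81 dB
∠H = 0.00° − 90.00° = -90.00°

33.8 dB, -90.0°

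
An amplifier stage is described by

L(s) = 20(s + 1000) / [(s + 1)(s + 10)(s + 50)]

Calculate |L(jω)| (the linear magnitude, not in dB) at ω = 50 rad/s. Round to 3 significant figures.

0.111

At s = jω = j50:
zero (s+1000): 1000 + j50 → |·| = √(1000²+50²) = √1002500 ≈ 1001.2, ∠ = arctan(50/1000) ≈ 2.86°
pole (s+1): 1 + j50 → |·| = √(1²+50²) = √2501 ≈ 50.01, ∠ = arctan(50/1) ≈ 88.85°
pole (s+10): 10 + j50 → |·| = √(10²+50²) = √2600 ≈ 50.99, ∠ = arctan(50/10) ≈ 78.69°
pole (s+50): 50 + j50 → |·| = √(50²+50²) = √5000 ≈ 70.711, ∠ = arctan(50/50) ≈ 45.00°
|L| = 20 · 1001.2 / 1.8031e+05 ≈ 0.11105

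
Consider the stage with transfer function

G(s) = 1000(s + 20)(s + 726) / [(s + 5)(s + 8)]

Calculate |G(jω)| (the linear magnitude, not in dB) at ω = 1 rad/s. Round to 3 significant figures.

At s = jω = j1:
zero (s+20): 20 + j1 → |·| = √(20²+1²) = √401 ≈ 20.025, ∠ = arctan(1/20) ≈ 2.86°
zero (s+726): 726 + j1 → |·| = √(726²+1²) = √527077 ≈ 726, ∠ = arctan(1/726) ≈ 0.08°
pole (s+5): 5 + j1 → |·| = √(5²+1²) = √26 ≈ 5.099, ∠ = arctan(1/5) ≈ 11.31°
pole (s+8): 8 + j1 → |·| = √(8²+1²) = √65 ≈ 8.0623, ∠ = arctan(1/8) ≈ 7.13°
|G| = 1000 · 14538 / 41.11 ≈ 3.5364e+05

3.54e+05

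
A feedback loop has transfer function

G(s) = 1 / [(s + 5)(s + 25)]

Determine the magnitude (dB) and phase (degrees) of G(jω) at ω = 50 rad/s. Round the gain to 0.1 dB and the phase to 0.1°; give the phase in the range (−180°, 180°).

At s = jω = j50:
pole (s+5): 5 + j50 → |·| = √(5²+50²) = √2525 ≈ 50.249, ∠ = arctan(50/5) ≈ 84.29°
pole (s+25): 25 + j50 → |·| = √(25²+50²) = √3125 ≈ 55.902, ∠ = arctan(50/25) ≈ 63.43°
|G| = 1 / 2809 ≈ 0.000356
Gain = 20 log₁₀(0.000356) ≈ -68.97 dB
∠G = 0.00° − 147.72° = -147.72°

-69.0 dB, -147.7°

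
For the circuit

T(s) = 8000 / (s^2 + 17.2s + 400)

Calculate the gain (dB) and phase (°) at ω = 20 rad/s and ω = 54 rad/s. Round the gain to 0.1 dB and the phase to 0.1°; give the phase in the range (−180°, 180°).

At s = jω = j20:
quadratic: (j20)² + 17.2·j20 + 400 = 0 + j344 → |·| ≈ 344, ∠ ≈ 90.00°
|T| = 8000 / 344 ≈ 23.256
Gain = 20 log₁₀(23.256) ≈ 27.33 dB
∠T = 0.00° − 90.00° = -90.00°

At s = jω = j54:
quadratic: (j54)² + 17.2·j54 + 400 = -2516 + j928.8 → |·| ≈ 2682, ∠ ≈ 159.74°
|T| = 8000 / 2682 ≈ 2.9828
Gain = 20 log₁₀(2.9828) ≈ 9.49 dB
∠T = 0.00° − 159.74° = -159.74°

ω = 20: 27.3 dB, -90.0°; ω = 54: 9.5 dB, -159.7°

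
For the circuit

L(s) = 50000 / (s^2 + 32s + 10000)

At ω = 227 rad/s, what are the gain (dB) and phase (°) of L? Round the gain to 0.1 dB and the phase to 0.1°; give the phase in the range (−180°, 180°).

1.5 dB, -170.1°

At s = jω = j227:
quadratic: (j227)² + 32·j227 + 10000 = -41529 + j7264 → |·| ≈ 42160, ∠ ≈ 170.08°
|L| = 50000 / 42160 ≈ 1.186
Gain = 20 log₁₀(1.186) ≈ 1.48 dB
∠L = 0.00° − 170.08° = -170.08°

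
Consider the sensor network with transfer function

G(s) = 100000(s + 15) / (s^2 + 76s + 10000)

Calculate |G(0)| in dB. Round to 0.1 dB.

43.5 dB

G(0) = 100000·15 / 10000 = 150
20 log₁₀(150) ≈ 43.52 dB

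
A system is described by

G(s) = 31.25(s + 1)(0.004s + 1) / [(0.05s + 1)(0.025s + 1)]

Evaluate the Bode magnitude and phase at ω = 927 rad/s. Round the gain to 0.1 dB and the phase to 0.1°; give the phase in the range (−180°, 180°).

At ω = 927 rad/s:
zero (1 + j927·1) = 1 + j927 → |·| ≈ 927, ∠ ≈ 89.94°
zero (1 + j927·0.004) = 1 + j3.708 → |·| ≈ 3.8405, ∠ ≈ 74.91°
pole (1 + j927·0.05) = 1 + j46.35 → |·| ≈ 46.361, ∠ ≈ 88.76°
pole (1 + j927·0.025) = 1 + j23.175 → |·| ≈ 23.197, ∠ ≈ 87.53°
|G| = 31.25 · 927 · 3.8405 / (46.361 · 23.197) ≈ 103.45
Gain = 20 log₁₀(103.45) ≈ 40.29 dB
∠G = (89.94° + 74.91°) − (88.76° + 87.53°) = -11.44°

40.3 dB, -11.4°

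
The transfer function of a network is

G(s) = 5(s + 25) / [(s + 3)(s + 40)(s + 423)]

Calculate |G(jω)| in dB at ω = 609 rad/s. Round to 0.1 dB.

-99.1 dB

At s = jω = j609:
zero (s+25): 25 + j609 → |·| = √(25²+609²) = √371506 ≈ 609.51, ∠ = arctan(609/25) ≈ 87.65°
pole (s+3): 3 + j609 → |·| = √(3²+609²) = √370890 ≈ 609.01, ∠ = arctan(609/3) ≈ 89.72°
pole (s+40): 40 + j609 → |·| = √(40²+609²) = √372481 ≈ 610.31, ∠ = arctan(609/40) ≈ 86.24°
pole (s+423): 423 + j609 → |·| = √(423²+609²) = √549810 ≈ 741.49, ∠ = arctan(609/423) ≈ 55.22°
|G| = 5 · 609.51 / 2.756e+08 ≈ 1.1058e-05
Gain = 20 log₁₀(1.1058e-05) ≈ -99.13 dB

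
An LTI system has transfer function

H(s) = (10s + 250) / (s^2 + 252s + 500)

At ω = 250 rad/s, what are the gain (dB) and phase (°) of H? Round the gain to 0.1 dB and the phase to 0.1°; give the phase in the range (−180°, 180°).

-30.9 dB, -50.3°

Substitute s = j250:
Numerator: 10(j250) + 250 = 250 + j2500
Denominator: (j250)^2 + 252(j250) + 500 = -62000 + j63000
|N| = √(250² + 2500²) ≈ 2512.5, ∠N ≈ 84.29°
|D| = √(62000² + 63000²) ≈ 88391, ∠D ≈ 134.54°
|H| = 2512.5 / 88391 ≈ 0.028425
Gain = 20 log₁₀(0.028425) ≈ -30.93 dB
∠H = 84.29° − 134.54° = -50.25°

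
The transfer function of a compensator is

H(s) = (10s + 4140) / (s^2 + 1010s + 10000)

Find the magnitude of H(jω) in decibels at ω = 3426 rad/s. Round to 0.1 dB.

Substitute s = j3426:
Numerator: 10(j3426) + 4140 = 4140 + j34260
Denominator: (j3426)^2 + 1010(j3426) + 10000 = -11727476 + j3460260
|N| = √(4140² + 34260²) ≈ 34509, ∠N ≈ 83.11°
|D| = √(11727476² + 3460260²) ≈ 1.2227e+07, ∠D ≈ 163.56°
|H| = 34509 / 1.2227e+07 ≈ 0.0028224
Gain = 20 log₁₀(0.0028224) ≈ -50.99 dB

-51.0 dB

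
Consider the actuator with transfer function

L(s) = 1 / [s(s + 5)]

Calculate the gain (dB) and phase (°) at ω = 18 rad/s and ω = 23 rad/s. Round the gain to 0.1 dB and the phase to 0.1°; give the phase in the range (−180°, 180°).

ω = 18: -50.5 dB, -164.5°; ω = 23: -54.7 dB, -167.7°

At s = jω = j18:
pole (s+5): 5 + j18 → |·| = √(5²+18²) = √349 ≈ 18.682, ∠ = arctan(18/5) ≈ 74.48°
pole at origin: |s| = 18, ∠ = 90.00° (in denominator)
|L| = 1 / 336.28 ≈ 0.0029737
Gain = 20 log₁₀(0.0029737) ≈ -50.53 dB
∠L = 0.00° − 164.48° = -164.48°

At s = jω = j23:
pole (s+5): 5 + j23 → |·| = √(5²+23²) = √554 ≈ 23.537, ∠ = arctan(23/5) ≈ 77.74°
pole at origin: |s| = 23, ∠ = 90.00° (in denominator)
|L| = 1 / 541.35 ≈ 0.0018472
Gain = 20 log₁₀(0.0018472) ≈ -54.67 dB
∠L = 0.00° − 167.74° = -167.74°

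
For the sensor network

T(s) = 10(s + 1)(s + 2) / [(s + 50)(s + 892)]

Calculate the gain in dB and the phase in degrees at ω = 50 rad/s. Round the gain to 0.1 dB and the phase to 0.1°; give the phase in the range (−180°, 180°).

-8.0 dB, 128.4°

At s = jω = j50:
zero (s+1): 1 + j50 → |·| = √(1²+50²) = √2501 ≈ 50.01, ∠ = arctan(50/1) ≈ 88.85°
zero (s+2): 2 + j50 → |·| = √(2²+50²) = √2504 ≈ 50.04, ∠ = arctan(50/2) ≈ 87.71°
pole (s+50): 50 + j50 → |·| = √(50²+50²) = √5000 ≈ 70.711, ∠ = arctan(50/50) ≈ 45.00°
pole (s+892): 892 + j50 → |·| = √(892²+50²) = √798164 ≈ 893.4, ∠ = arctan(50/892) ≈ 3.21°
|T| = 10 · 2502.5 / 63173 ≈ 0.39613
Gain = 20 log₁₀(0.39613) ≈ -8.04 dB
∠T = 176.56° − 48.21° = 128.35°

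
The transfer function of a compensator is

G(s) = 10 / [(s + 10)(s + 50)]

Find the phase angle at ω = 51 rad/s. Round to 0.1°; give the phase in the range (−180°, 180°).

At s = jω = j51:
pole (s+10): 10 + j51 → |·| = √(10²+51²) = √2701 ≈ 51.971, ∠ = arctan(51/10) ≈ 78.91°
pole (s+50): 50 + j51 → |·| = √(50²+51²) = √5101 ≈ 71.421, ∠ = arctan(51/50) ≈ 45.57°
∠G = 0.00° − 124.48° = -124.48°

-124.5°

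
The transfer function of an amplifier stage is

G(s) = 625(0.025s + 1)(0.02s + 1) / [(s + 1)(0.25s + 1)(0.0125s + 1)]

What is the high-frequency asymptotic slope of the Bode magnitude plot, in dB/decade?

-20 dB/decade

Each pole contributes −20 dB/decade at high frequency; each zero contributes +20 dB/decade.
Net: 2 zero(s) − 3 pole(s) → -20 dB/decade.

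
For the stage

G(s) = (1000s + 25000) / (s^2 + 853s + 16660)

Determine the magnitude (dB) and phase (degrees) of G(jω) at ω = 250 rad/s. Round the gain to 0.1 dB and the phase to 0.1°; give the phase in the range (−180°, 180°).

1.2 dB, -17.8°

Substitute s = j250:
Numerator: 1000(j250) + 25000 = 25000 + j250000
Denominator: (j250)^2 + 853(j250) + 16660 = -45840 + j213250
|N| = √(25000² + 250000²) ≈ 2.5125e+05, ∠N ≈ 84.29°
|D| = √(45840² + 213250²) ≈ 2.1812e+05, ∠D ≈ 102.13°
|G| = 2.5125e+05 / 2.1812e+05 ≈ 1.1519
Gain = 20 log₁₀(1.1519) ≈ 1.23 dB
∠G = 84.29° − 102.13° = -17.84°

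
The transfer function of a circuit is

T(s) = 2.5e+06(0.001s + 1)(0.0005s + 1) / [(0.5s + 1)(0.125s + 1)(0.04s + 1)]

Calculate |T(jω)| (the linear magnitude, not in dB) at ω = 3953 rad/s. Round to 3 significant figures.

0.146

At ω = 3953 rad/s:
zero (1 + j3953·0.001) = 1 + j3.953 → |·| ≈ 4.0775, ∠ ≈ 75.80°
zero (1 + j3953·0.0005) = 1 + j1.9765 → |·| ≈ 2.2151, ∠ ≈ 63.16°
pole (1 + j3953·0.5) = 1 + j1976.5 → |·| ≈ 1976.5, ∠ ≈ 89.97°
pole (1 + j3953·0.125) = 1 + j494.125 → |·| ≈ 494.13, ∠ ≈ 89.88°
pole (1 + j3953·0.04) = 1 + j158.12 → |·| ≈ 158.12, ∠ ≈ 89.64°
|T| = 2.5e+06 · 4.0775 · 2.2151 / (1976.5 · 494.13 · 158.12) ≈ 0.14622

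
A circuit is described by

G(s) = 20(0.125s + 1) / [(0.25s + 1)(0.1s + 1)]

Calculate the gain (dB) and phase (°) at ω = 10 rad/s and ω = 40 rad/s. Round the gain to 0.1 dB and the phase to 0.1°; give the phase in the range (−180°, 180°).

At ω = 10 rad/s:
zero (1 + j10·0.125) = 1 + j1.25 → |·| ≈ 1.6008, ∠ ≈ 51.34°
pole (1 + j10·0.25) = 1 + j2.5 → |·| ≈ 2.6926, ∠ ≈ 68.20°
pole (1 + j10·0.1) = 1 + j1 → |·| ≈ 1.4142, ∠ ≈ 45.00°
|G| = 20 · 1.6008 / (2.6926 · 1.4142) ≈ 8.4078
Gain = 20 log₁₀(8.4078) ≈ 18.49 dB
∠G = (51.34°) − (68.20° + 45.00°) = -61.86°

At ω = 40 rad/s:
zero (1 + j40·0.125) = 1 + j5 → |·| ≈ 5.099, ∠ ≈ 78.69°
pole (1 + j40·0.25) = 1 + j10 → |·| ≈ 10.05, ∠ ≈ 84.29°
pole (1 + j40·0.1) = 1 + j4 → |·| ≈ 4.1231, ∠ ≈ 75.96°
|G| = 20 · 5.099 / (10.05 · 4.1231) ≈ 2.4611
Gain = 20 log₁₀(2.4611) ≈ 7.82 dB
∠G = (78.69°) − (84.29° + 75.96°) = -81.56°

ω = 10: 18.5 dB, -61.9°; ω = 40: 7.8 dB, -81.6°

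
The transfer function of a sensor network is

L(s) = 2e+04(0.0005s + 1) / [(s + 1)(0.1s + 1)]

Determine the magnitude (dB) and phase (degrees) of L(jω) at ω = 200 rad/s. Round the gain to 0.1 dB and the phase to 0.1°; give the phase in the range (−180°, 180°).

14.0 dB, -171.1°

At ω = 200 rad/s:
zero (1 + j200·0.0005) = 1 + j0.1 → |·| ≈ 1.005, ∠ ≈ 5.71°
pole (1 + j200·1) = 1 + j200 → |·| ≈ 200, ∠ ≈ 89.71°
pole (1 + j200·0.1) = 1 + j20 → |·| ≈ 20.025, ∠ ≈ 87.14°
|L| = 2e+04 · 1.005 / (200 · 20.025) ≈ 5.0187
Gain = 20 log₁₀(5.0187) ≈ 14.01 dB
∠L = (5.71°) − (89.71° + 87.14°) = -171.14°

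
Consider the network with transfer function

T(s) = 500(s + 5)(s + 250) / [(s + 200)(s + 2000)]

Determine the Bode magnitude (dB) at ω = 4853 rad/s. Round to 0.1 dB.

53.3 dB

At s = jω = j4853:
zero (s+5): 5 + j4853 → |·| = √(5²+4853²) = √23551634 ≈ 4853, ∠ = arctan(4853/5) ≈ 89.94°
zero (s+250): 250 + j4853 → |·| = √(250²+4853²) = √23614109 ≈ 4859.4, ∠ = arctan(4853/250) ≈ 87.05°
pole (s+200): 200 + j4853 → |·| = √(200²+4853²) = √23591609 ≈ 4857.1, ∠ = arctan(4853/200) ≈ 87.64°
pole (s+2000): 2000 + j4853 → |·| = √(2000²+4853²) = √27551609 ≈ 5249, ∠ = arctan(4853/2000) ≈ 67.60°
|T| = 500 · 2.3583e+07 / 2.5495e+07 ≈ 462.5
Gain = 20 log₁₀(462.5) ≈ 53.30 dB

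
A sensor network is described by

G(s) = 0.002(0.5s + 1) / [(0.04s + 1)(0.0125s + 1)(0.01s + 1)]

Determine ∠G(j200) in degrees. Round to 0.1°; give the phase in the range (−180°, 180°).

At ω = 200 rad/s:
zero (1 + j200·0.5) = 1 + j100 → |·| ≈ 100, ∠ ≈ 89.43°
pole (1 + j200·0.04) = 1 + j8 → |·| ≈ 8.0623, ∠ ≈ 82.87°
pole (1 + j200·0.0125) = 1 + j2.5 → |·| ≈ 2.6926, ∠ ≈ 68.20°
pole (1 + j200·0.01) = 1 + j2 → |·| ≈ 2.2361, ∠ ≈ 63.43°
∠G = (89.43°) − (82.87° + 68.20° + 63.43°) = -125.07°

-125.1°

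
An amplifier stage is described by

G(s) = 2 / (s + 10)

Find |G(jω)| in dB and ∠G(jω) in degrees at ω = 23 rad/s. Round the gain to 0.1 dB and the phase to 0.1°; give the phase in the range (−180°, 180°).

Substitute s = j23:
Numerator: 2 = 2 + j0
Denominator: (j23) + 10 = 10 + j23
|N| = √(2² + 0²) ≈ 2, ∠N ≈ 0.00°
|D| = √(10² + 23²) ≈ 25.08, ∠D ≈ 66.50°
|G| = 2 / 25.08 ≈ 0.079745
Gain = 20 log₁₀(0.079745) ≈ -21.97 dB
∠G = 0.00° − 66.50° = -66.50°

-22.0 dB, -66.5°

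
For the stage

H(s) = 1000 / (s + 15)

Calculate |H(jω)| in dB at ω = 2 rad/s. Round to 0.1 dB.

36.4 dB

At s = jω = j2:
pole (s+15): 15 + j2 → |·| = √(15²+2²) = √229 ≈ 15.133, ∠ = arctan(2/15) ≈ 7.59°
|H| = 1000 / 15.133 ≈ 66.081
Gain = 20 log₁₀(66.081) ≈ 36.40 dB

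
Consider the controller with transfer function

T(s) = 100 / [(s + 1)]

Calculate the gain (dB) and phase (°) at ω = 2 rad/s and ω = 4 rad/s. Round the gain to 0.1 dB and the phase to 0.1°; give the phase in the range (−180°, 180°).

ω = 2: 33.0 dB, -63.4°; ω = 4: 27.7 dB, -76.0°

At ω = 2 rad/s:
pole (1 + j2·1) = 1 + j2 → |·| ≈ 2.2361, ∠ ≈ 63.43°
|T| = 100 · 1 / (2.2361) ≈ 44.721
Gain = 20 log₁₀(44.721) ≈ 33.01 dB
∠T = (0°) − (63.43°) = -63.43°

At ω = 4 rad/s:
pole (1 + j4·1) = 1 + j4 → |·| ≈ 4.1231, ∠ ≈ 75.96°
|T| = 100 · 1 / (4.1231) ≈ 24.254
Gain = 20 log₁₀(24.254) ≈ 27.70 dB
∠T = (0°) − (75.96°) = -75.96°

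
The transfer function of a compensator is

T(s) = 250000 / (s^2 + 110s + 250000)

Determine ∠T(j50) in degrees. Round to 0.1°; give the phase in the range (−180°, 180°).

At s = jω = j50:
quadratic: (j50)² + 110·j50 + 250000 = 247500 + j5500 → |·| ≈ 2.4756e+05, ∠ ≈ 1.27°
∠T = 0.00° − 1.27° = -1.27°

-1.3°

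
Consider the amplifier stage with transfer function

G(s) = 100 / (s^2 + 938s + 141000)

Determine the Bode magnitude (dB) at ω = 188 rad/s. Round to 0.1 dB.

-66.3 dB

Substitute s = j188:
Numerator: 100 = 100 + j0
Denominator: (j188)^2 + 938(j188) + 141000 = 105656 + j176344
|N| = √(100² + 0²) ≈ 100, ∠N ≈ 0.00°
|D| = √(105656² + 176344²) ≈ 2.0557e+05, ∠D ≈ 59.07°
|G| = 100 / 2.0557e+05 ≈ 0.00048645
Gain = 20 log₁₀(0.00048645) ≈ -66.26 dB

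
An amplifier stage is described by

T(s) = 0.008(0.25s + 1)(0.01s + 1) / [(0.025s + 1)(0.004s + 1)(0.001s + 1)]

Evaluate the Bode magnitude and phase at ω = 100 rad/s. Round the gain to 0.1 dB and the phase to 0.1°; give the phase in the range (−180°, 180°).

-20.3 dB, 37.0°

At ω = 100 rad/s:
zero (1 + j100·0.25) = 1 + j25 → |·| ≈ 25.02, ∠ ≈ 87.71°
zero (1 + j100·0.01) = 1 + j1 → |·| ≈ 1.4142, ∠ ≈ 45.00°
pole (1 + j100·0.025) = 1 + j2.5 → |·| ≈ 2.6926, ∠ ≈ 68.20°
pole (1 + j100·0.004) = 1 + j0.4 → |·| ≈ 1.077, ∠ ≈ 21.80°
pole (1 + j100·0.001) = 1 + j0.1 → |·| ≈ 1.005, ∠ ≈ 5.71°
|T| = 0.008 · 25.02 · 1.4142 / (2.6926 · 1.077 · 1.005) ≈ 0.097126
Gain = 20 log₁₀(0.097126) ≈ -20.25 dB
∠T = (87.71° + 45.00°) − (68.20° + 21.80° + 5.71°) = 37.00°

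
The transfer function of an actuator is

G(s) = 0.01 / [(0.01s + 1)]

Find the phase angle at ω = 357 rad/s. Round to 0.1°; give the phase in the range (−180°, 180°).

-74.4°

At ω = 357 rad/s:
pole (1 + j357·0.01) = 1 + j3.57 → |·| ≈ 3.7074, ∠ ≈ 74.35°
∠G = (0°) − (74.35°) = -74.35°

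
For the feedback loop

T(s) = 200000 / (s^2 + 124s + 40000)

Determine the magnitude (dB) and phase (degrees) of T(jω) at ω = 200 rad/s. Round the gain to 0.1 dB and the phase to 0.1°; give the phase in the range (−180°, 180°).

At s = jω = j200:
quadratic: (j200)² + 124·j200 + 40000 = 0 + j24800 → |·| ≈ 24800, ∠ ≈ 90.00°
|T| = 200000 / 24800 ≈ 8.0645
Gain = 20 log₁₀(8.0645) ≈ 18.13 dB
∠T = 0.00° − 90.00° = -90.00°

18.1 dB, -90.0°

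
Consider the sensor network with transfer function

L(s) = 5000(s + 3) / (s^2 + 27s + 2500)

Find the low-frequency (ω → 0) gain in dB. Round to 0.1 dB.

L(0) = 5000·3 / 2500 = 6
20 log₁₀(6) ≈ 15.56 dB

15.6 dB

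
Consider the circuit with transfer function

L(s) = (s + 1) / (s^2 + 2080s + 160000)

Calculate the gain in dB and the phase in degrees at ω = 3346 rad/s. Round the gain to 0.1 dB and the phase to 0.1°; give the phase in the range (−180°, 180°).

-71.8 dB, -57.8°

Substitute s = j3346:
Numerator: (j3346) + 1 = 1 + j3346
Denominator: (j3346)^2 + 2080(j3346) + 160000 = -11035716 + j6959680
|N| = √(1² + 3346²) ≈ 3346, ∠N ≈ 89.98°
|D| = √(11035716² + 6959680²) ≈ 1.3047e+07, ∠D ≈ 147.76°
|L| = 3346 / 1.3047e+07 ≈ 0.00025646
Gain = 20 log₁₀(0.00025646) ≈ -71.82 dB
∠L = 89.98° − 147.76° = -57.78°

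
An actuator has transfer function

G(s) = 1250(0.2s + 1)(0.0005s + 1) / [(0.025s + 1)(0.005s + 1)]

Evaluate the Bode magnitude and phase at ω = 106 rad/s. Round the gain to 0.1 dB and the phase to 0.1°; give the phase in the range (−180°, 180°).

78.4 dB, -6.9°

At ω = 106 rad/s:
zero (1 + j106·0.2) = 1 + j21.2 → |·| ≈ 21.224, ∠ ≈ 87.30°
zero (1 + j106·0.0005) = 1 + j0.053 → |·| ≈ 1.0014, ∠ ≈ 3.03°
pole (1 + j106·0.025) = 1 + j2.65 → |·| ≈ 2.8324, ∠ ≈ 69.33°
pole (1 + j106·0.005) = 1 + j0.53 → |·| ≈ 1.1318, ∠ ≈ 27.92°
|G| = 1250 · 21.224 · 1.0014 / (2.8324 · 1.1318) ≈ 8287.4
Gain = 20 log₁₀(8287.4) ≈ 78.37 dB
∠G = (87.30° + 3.03°) − (69.33° + 27.92°) = -6.92°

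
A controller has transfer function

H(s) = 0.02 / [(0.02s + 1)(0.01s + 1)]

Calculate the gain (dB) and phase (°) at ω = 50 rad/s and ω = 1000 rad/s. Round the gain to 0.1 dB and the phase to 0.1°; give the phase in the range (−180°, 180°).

ω = 50: -38.0 dB, -71.6°; ω = 1000: -80.1 dB, -171.4°

At ω = 50 rad/s:
pole (1 + j50·0.02) = 1 + j1 → |·| ≈ 1.4142, ∠ ≈ 45.00°
pole (1 + j50·0.01) = 1 + j0.5 → |·| ≈ 1.118, ∠ ≈ 26.57°
|H| = 0.02 · 1 / (1.4142 · 1.118) ≈ 0.01265
Gain = 20 log₁₀(0.01265) ≈ -37.96 dB
∠H = (0°) − (45.00° + 26.57°) = -71.57°

At ω = 1000 rad/s:
pole (1 + j1000·0.02) = 1 + j20 → |·| ≈ 20.025, ∠ ≈ 87.14°
pole (1 + j1000·0.01) = 1 + j10 → |·| ≈ 10.05, ∠ ≈ 84.29°
|H| = 0.02 · 1 / (20.025 · 10.05) ≈ 9.9378e-05
Gain = 20 log₁₀(9.9378e-05) ≈ -80.05 dB
∠H = (0°) − (87.14° + 84.29°) = -171.43°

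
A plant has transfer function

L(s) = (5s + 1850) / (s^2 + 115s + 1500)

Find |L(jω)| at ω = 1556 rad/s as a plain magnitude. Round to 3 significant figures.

Substitute s = j1556:
Numerator: 5(j1556) + 1850 = 1850 + j7780
Denominator: (j1556)^2 + 115(j1556) + 1500 = -2419636 + j178940
|N| = √(1850² + 7780²) ≈ 7996.9, ∠N ≈ 76.62°
|D| = √(2419636² + 178940²) ≈ 2.4262e+06, ∠D ≈ 175.77°
|L| = 7996.9 / 2.4262e+06 ≈ 0.0032961

0.00330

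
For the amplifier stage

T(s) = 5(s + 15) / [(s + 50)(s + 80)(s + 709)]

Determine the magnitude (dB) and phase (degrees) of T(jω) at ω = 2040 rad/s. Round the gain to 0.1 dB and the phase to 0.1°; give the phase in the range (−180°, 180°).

-118.9 dB, -157.6°

At s = jω = j2040:
zero (s+15): 15 + j2040 → |·| = √(15²+2040²) = √4161825 ≈ 2040.1, ∠ = arctan(2040/15) ≈ 89.58°
pole (s+50): 50 + j2040 → |·| = √(50²+2040²) = √4164100 ≈ 2040.6, ∠ = arctan(2040/50) ≈ 88.60°
pole (s+80): 80 + j2040 → |·| = √(80²+2040²) = √4168000 ≈ 2041.6, ∠ = arctan(2040/80) ≈ 87.75°
pole (s+709): 709 + j2040 → |·| = √(709²+2040²) = √4664281 ≈ 2159.7, ∠ = arctan(2040/709) ≈ 70.84°
|T| = 5 · 2040.1 / 8.9975e+09 ≈ 1.1337e-06
Gain = 20 log₁₀(1.1337e-06) ≈ -118.91 dB
∠T = 89.58° − 247.19° = -157.61°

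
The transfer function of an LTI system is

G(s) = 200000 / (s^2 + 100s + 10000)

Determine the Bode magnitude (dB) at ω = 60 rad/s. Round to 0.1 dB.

27.2 dB

At s = jω = j60:
quadratic: (j60)² + 100·j60 + 10000 = 6400 + j6000 → |·| ≈ 8772.7, ∠ ≈ 43.15°
|G| = 200000 / 8772.7 ≈ 22.798
Gain = 20 log₁₀(22.798) ≈ 27.16 dB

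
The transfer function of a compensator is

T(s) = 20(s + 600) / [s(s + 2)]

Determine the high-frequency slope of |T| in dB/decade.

Each pole contributes −20 dB/decade at high frequency; each zero contributes +20 dB/decade.
Net: 1 zero(s) − 2 pole(s) → -20 dB/decade.

-20 dB/decade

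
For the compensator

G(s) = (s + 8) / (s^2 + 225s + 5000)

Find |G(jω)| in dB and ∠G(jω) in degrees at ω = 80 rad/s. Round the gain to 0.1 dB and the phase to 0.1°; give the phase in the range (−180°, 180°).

-47.0 dB, -10.2°

Substitute s = j80:
Numerator: (j80) + 8 = 8 + j80
Denominator: (j80)^2 + 225(j80) + 5000 = -1400 + j18000
|N| = √(8² + 80²) ≈ 80.399, ∠N ≈ 84.29°
|D| = √(1400² + 18000²) ≈ 18054, ∠D ≈ 94.45°
|G| = 80.399 / 18054 ≈ 0.0044533
Gain = 20 log₁₀(0.0044533) ≈ -47.03 dB
∠G = 84.29° − 94.45° = -10.16°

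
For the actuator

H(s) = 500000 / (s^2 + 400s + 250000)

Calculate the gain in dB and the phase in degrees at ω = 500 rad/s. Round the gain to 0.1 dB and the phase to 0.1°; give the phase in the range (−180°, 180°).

8.0 dB, -90.0°

At s = jω = j500:
quadratic: (j500)² + 400·j500 + 250000 = 0 + j200000 → |·| ≈ 2e+05, ∠ ≈ 90.00°
|H| = 500000 / 2e+05 ≈ 2.5
Gain = 20 log₁₀(2.5) ≈ 7.96 dB
∠H = 0.00° − 90.00° = -90.00°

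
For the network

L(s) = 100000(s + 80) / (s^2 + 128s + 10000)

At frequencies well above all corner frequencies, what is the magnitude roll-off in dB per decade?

Each pole contributes −20 dB/decade at high frequency; each zero contributes +20 dB/decade.
Net: 1 zero(s) − 2 pole(s) → -20 dB/decade.

-20 dB/decade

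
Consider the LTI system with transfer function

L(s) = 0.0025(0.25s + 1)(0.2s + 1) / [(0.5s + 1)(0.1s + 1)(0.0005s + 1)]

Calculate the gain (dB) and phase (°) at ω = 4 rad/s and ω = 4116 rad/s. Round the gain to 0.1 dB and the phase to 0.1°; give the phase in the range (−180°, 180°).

ω = 4: -54.5 dB, -1.7°; ω = 4116: -59.2 dB, -64.0°

At ω = 4 rad/s:
zero (1 + j4·0.25) = 1 + j1 → |·| ≈ 1.4142, ∠ ≈ 45.00°
zero (1 + j4·0.2) = 1 + j0.8 → |·| ≈ 1.2806, ∠ ≈ 38.66°
pole (1 + j4·0.5) = 1 + j2 → |·| ≈ 2.2361, ∠ ≈ 63.43°
pole (1 + j4·0.1) = 1 + j0.4 → |·| ≈ 1.077, ∠ ≈ 21.80°
pole (1 + j4·0.0005) = 1 + j0.002 → |·| ≈ 1, ∠ ≈ 0.11°
|L| = 0.0025 · 1.4142 · 1.2806 / (2.2361 · 1.077 · 1) ≈ 0.00188
Gain = 20 log₁₀(0.00188) ≈ -54.52 dB
∠L = (45.00° + 38.66°) − (63.43° + 21.80° + 0.11°) = -1.68°

At ω = 4116 rad/s:
zero (1 + j4116·0.25) = 1 + j1029 → |·| ≈ 1029, ∠ ≈ 89.94°
zero (1 + j4116·0.2) = 1 + j823.2 → |·| ≈ 823.2, ∠ ≈ 89.93°
pole (1 + j4116·0.5) = 1 + j2058 → |·| ≈ 2058, ∠ ≈ 89.97°
pole (1 + j4116·0.1) = 1 + j411.6 → |·| ≈ 411.6, ∠ ≈ 89.86°
pole (1 + j4116·0.0005) = 1 + j2.058 → |·| ≈ 2.2881, ∠ ≈ 64.08°
|L| = 0.0025 · 1029 · 823.2 / (2058 · 411.6 · 2.2881) ≈ 0.0010926
Gain = 20 log₁₀(0.0010926) ≈ -59.23 dB
∠L = (89.94° + 89.93°) − (89.97° + 89.86° + 64.08°) = -64.04°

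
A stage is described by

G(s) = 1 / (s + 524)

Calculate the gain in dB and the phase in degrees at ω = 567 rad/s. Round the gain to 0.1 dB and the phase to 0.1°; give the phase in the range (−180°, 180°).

At s = jω = j567:
pole (s+524): 524 + j567 → |·| = √(524²+567²) = √596065 ≈ 772.05, ∠ = arctan(567/524) ≈ 47.26°
|G| = 1 / 772.05 ≈ 0.0012953
Gain = 20 log₁₀(0.0012953) ≈ -57.75 dB
∠G = 0.00° − 47.26° = -47.26°

-57.8 dB, -47.3°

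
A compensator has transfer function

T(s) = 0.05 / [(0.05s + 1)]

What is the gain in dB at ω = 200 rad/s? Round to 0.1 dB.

-46.1 dB

At ω = 200 rad/s:
pole (1 + j200·0.05) = 1 + j10 → |·| ≈ 10.05, ∠ ≈ 84.29°
|T| = 0.05 · 1 / (10.05) ≈ 0.0049751
Gain = 20 log₁₀(0.0049751) ≈ -46.06 dB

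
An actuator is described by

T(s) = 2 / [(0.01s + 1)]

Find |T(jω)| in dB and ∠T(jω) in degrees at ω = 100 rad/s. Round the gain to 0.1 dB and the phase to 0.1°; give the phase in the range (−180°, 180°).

At ω = 100 rad/s:
pole (1 + j100·0.01) = 1 + j1 → |·| ≈ 1.4142, ∠ ≈ 45.00°
|T| = 2 · 1 / (1.4142) ≈ 1.4142
Gain = 20 log₁₀(1.4142) ≈ 3.01 dB
∠T = (0°) − (45.00°) = -45.00°

3.0 dB, -45.0°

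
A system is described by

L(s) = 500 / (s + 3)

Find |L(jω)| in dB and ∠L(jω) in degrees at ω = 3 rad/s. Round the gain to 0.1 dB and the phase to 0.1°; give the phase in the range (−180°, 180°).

At s = jω = j3:
pole (s+3): 3 + j3 → |·| = √(3²+3²) = √18 ≈ 4.2426, ∠ = arctan(3/3) ≈ 45.00°
|L| = 500 / 4.2426 ≈ 117.85
Gain = 20 log₁₀(117.85) ≈ 41.43 dB
∠L = 0.00° − 45.00° = -45.00°

41.4 dB, -45.0°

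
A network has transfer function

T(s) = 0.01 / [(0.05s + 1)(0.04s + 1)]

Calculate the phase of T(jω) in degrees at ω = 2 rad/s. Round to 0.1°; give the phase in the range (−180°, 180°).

At ω = 2 rad/s:
pole (1 + j2·0.05) = 1 + j0.1 → |·| ≈ 1.005, ∠ ≈ 5.71°
pole (1 + j2·0.04) = 1 + j0.08 → |·| ≈ 1.0032, ∠ ≈ 4.57°
∠T = (0°) − (5.71° + 4.57°) = -10.28°

-10.3°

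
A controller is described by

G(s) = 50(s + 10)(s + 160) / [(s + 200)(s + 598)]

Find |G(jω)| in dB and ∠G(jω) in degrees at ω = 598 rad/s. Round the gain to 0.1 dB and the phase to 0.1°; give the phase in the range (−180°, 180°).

30.8 dB, 47.6°

At s = jω = j598:
zero (s+10): 10 + j598 → |·| = √(10²+598²) = √357704 ≈ 598.08, ∠ = arctan(598/10) ≈ 89.04°
zero (s+160): 160 + j598 → |·| = √(160²+598²) = √383204 ≈ 619.03, ∠ = arctan(598/160) ≈ 75.02°
pole (s+200): 200 + j598 → |·| = √(200²+598²) = √397604 ≈ 630.56, ∠ = arctan(598/200) ≈ 71.51°
pole (s+598): 598 + j598 → |·| = √(598²+598²) = √715208 ≈ 845.7, ∠ = arctan(598/598) ≈ 45.00°
|G| = 50 · 3.7023e+05 / 5.3326e+05 ≈ 34.714
Gain = 20 log₁₀(34.714) ≈ 30.81 dB
∠G = 164.06° − 116.51° = 47.55°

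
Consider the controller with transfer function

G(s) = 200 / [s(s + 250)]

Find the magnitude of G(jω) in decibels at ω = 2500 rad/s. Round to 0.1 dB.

At s = jω = j2500:
pole (s+250): 250 + j2500 → |·| = √(250²+2500²) = √6312500 ≈ 2512.5, ∠ = arctan(2500/250) ≈ 84.29°
pole at origin: |s| = 2500, ∠ = 90.00° (in denominator)
|G| = 200 / 6.2812e+06 ≈ 3.1841e-05
Gain = 20 log₁₀(3.1841e-05) ≈ -89.94 dB

-89.9 dB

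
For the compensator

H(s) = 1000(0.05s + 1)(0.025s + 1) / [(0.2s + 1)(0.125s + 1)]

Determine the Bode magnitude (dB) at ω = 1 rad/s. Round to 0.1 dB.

At ω = 1 rad/s:
zero (1 + j1·0.05) = 1 + j0.05 → |·| ≈ 1.0012, ∠ ≈ 2.86°
zero (1 + j1·0.025) = 1 + j0.025 → |·| ≈ 1.0003, ∠ ≈ 1.43°
pole (1 + j1·0.2) = 1 + j0.2 → |·| ≈ 1.0198, ∠ ≈ 11.31°
pole (1 + j1·0.125) = 1 + j0.125 → |·| ≈ 1.0078, ∠ ≈ 7.13°
|H| = 1000 · 1.0012 · 1.0003 / (1.0198 · 1.0078) ≈ 974.45
Gain = 20 log₁₀(974.45) ≈ 59.78 dB

59.8 dB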